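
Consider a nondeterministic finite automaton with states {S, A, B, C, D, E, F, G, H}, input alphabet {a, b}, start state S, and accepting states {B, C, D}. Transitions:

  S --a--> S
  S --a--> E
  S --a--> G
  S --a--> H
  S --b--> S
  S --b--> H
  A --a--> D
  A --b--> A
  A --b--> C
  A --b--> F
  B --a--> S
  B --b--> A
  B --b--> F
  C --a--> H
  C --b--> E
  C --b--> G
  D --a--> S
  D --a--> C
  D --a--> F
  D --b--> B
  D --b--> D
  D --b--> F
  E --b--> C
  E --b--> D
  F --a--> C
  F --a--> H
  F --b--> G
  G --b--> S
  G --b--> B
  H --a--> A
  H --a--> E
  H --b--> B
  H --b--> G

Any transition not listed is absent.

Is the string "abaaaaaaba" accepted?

Start in {S}.
Read 'a': {S} → {S, E, G, H}.
Read 'b': {S, E, G, H} → {S, B, C, D, G, H}.
Read 'a': {S, B, C, D, G, H} → {S, A, C, E, F, G, H}.
Read 'a': {S, A, C, E, F, G, H} → {S, A, C, D, E, G, H}.
Read 'a': {S, A, C, D, E, G, H} → {S, A, C, D, E, F, G, H}.
Read 'a': {S, A, C, D, E, F, G, H} → {S, A, C, D, E, F, G, H}.
Read 'a': {S, A, C, D, E, F, G, H} → {S, A, C, D, E, F, G, H}.
Read 'a': {S, A, C, D, E, F, G, H} → {S, A, C, D, E, F, G, H}.
Read 'b': {S, A, C, D, E, F, G, H} → {S, A, B, C, D, E, F, G, H}.
Read 'a': {S, A, B, C, D, E, F, G, H} → {S, A, C, D, E, F, G, H}.
The final set {S, A, C, D, E, F, G, H} contains the accepting states C, D.

Yes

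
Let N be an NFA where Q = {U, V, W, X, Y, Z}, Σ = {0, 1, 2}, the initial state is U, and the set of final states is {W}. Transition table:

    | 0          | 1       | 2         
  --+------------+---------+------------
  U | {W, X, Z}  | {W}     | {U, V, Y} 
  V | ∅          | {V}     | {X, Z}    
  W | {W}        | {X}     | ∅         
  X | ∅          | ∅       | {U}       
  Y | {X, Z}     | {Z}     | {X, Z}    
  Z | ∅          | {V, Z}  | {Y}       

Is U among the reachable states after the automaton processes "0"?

Start in {U}.
Read '0': U→{W, X, Z}; now {W, X, Z}.
State U is not in {W, X, Z}.

No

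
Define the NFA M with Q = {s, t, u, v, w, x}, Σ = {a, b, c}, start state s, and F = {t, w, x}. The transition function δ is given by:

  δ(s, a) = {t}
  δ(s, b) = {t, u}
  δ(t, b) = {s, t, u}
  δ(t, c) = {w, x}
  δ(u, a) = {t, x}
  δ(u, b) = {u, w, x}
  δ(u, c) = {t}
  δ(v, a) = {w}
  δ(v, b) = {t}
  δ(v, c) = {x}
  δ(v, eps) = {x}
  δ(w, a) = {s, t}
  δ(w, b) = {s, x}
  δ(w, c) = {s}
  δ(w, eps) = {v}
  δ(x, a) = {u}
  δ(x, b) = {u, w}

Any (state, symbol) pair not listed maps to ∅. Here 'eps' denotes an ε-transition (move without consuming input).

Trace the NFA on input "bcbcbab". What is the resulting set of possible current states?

{s, t, u, v, w, x}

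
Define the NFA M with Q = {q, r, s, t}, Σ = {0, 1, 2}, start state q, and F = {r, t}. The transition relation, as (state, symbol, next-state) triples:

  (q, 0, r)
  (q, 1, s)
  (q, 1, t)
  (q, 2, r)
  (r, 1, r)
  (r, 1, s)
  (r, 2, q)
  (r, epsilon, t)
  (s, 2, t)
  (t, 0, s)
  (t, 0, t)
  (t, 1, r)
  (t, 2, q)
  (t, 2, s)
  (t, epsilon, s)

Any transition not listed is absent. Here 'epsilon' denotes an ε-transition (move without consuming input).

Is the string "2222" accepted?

Start in {q}.
Read '2': q→{r}; union {r}; ε-closure = {r, s, t}.
Read '2': r→{q}, s→{t}, t→{q, s}; now {q, s, t}.
Read '2': q→{r}, s→{t}, t→{q, s}; now {q, r, s, t}.
Read '2': q→{r}, r→{q}, s→{t}, t→{q, s}; now {q, r, s, t}.
The final set {q, r, s, t} contains the accepting states r, t.

Yes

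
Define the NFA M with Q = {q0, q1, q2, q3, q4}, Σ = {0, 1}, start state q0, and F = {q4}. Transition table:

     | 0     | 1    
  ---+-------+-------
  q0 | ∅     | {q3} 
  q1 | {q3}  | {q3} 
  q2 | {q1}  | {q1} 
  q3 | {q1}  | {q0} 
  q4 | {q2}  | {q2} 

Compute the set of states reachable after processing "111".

Start in {q0}.
Read '1': q0→{q3}; now {q3}.
Read '1': q3→{q0}; now {q0}.
Read '1': q0→{q3}; now {q3}.

{q3}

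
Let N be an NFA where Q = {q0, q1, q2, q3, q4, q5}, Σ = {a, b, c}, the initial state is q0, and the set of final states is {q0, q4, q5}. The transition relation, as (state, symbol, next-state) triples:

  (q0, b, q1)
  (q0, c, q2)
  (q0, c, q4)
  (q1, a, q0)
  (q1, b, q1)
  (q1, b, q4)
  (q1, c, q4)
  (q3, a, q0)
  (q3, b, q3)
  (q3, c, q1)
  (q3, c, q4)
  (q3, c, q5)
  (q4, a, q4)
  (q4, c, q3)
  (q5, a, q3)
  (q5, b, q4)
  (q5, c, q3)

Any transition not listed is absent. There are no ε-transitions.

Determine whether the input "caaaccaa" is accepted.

Start in {q0}.
Read 'c': {q0} → {q2, q4}.
Read 'a': {q2, q4} → {q4}.
Read 'a': {q4} → {q4}.
Read 'a': {q4} → {q4}.
Read 'c': {q4} → {q3}.
Read 'c': {q3} → {q1, q4, q5}.
Read 'a': {q1, q4, q5} → {q0, q3, q4}.
Read 'a': {q0, q3, q4} → {q0, q4}.
The final set {q0, q4} contains the accepting states q0, q4.

Yes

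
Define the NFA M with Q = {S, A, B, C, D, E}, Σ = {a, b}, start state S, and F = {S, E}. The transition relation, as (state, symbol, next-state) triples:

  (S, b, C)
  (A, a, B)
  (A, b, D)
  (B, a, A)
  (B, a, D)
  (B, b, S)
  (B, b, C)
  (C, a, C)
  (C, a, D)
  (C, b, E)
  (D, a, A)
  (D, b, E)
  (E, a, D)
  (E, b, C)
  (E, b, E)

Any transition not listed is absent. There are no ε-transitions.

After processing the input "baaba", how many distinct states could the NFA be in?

Start in {S}.
Read 'b': S→{C}; now {C}.
Read 'a': C→{C, D}; now {C, D}.
Read 'a': C→{C, D}, D→{A}; now {A, C, D}.
Read 'b': A→{D}, C→{E}, D→{E}; now {D, E}.
Read 'a': D→{A}, E→{D}; now {A, D}.
That set has 2 states.

2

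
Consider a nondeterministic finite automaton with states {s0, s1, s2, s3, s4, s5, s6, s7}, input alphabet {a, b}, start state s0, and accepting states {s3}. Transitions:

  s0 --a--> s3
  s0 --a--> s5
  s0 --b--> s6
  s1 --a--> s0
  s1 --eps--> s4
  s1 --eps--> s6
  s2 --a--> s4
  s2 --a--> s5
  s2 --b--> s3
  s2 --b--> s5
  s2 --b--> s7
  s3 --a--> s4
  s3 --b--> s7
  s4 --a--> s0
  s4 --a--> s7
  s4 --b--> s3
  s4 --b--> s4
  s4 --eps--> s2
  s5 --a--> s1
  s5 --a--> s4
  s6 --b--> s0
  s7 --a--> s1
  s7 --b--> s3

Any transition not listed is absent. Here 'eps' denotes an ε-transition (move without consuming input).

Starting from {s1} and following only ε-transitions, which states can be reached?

Begin with {s1}.
ε-move s1 → s4; add s4.
ε-move s1 → s6; add s6.
ε-move s4 → s2; add s2.

{s1, s2, s4, s6}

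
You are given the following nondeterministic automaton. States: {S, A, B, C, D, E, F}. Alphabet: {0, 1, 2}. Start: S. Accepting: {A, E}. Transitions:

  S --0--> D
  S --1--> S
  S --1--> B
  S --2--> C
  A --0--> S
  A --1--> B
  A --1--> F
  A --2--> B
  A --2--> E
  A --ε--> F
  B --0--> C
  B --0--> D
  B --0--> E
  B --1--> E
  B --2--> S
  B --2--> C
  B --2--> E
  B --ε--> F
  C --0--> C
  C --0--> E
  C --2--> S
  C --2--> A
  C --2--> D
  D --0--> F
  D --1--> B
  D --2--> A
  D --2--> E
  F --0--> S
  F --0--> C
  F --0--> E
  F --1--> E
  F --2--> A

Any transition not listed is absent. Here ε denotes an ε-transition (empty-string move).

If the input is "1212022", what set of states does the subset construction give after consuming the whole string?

{S, A, B, C, D, E, F}

Start in {S}.
Read '1': S→{S, B}; union {S, B}; ε-closure = {S, B, F}.
Read '2': S→{C}, B→{S, C, E}, F→{A}; union {S, A, C, E}; ε-closure = {S, A, C, E, F}.
Read '1': S→{S, B}, A→{B, F}, C→∅, E→∅, F→{E}; now {S, B, E, F}.
Read '2': S→{C}, B→{S, C, E}, E→∅, F→{A}; union {S, A, C, E}; ε-closure = {S, A, C, E, F}.
Read '0': S→{D}, A→{S}, C→{C, E}, E→∅, F→{S, C, E}; now {S, C, D, E}.
Read '2': S→{C}, C→{S, A, D}, D→{A, E}, E→∅; union {S, A, C, D, E}; ε-closure = {S, A, C, D, E, F}.
Read '2': S→{C}, A→{B, E}, C→{S, A, D}, D→{A, E}, E→∅, F→{A}; union {S, A, B, C, D, E}; ε-closure = {S, A, B, C, D, E, F}.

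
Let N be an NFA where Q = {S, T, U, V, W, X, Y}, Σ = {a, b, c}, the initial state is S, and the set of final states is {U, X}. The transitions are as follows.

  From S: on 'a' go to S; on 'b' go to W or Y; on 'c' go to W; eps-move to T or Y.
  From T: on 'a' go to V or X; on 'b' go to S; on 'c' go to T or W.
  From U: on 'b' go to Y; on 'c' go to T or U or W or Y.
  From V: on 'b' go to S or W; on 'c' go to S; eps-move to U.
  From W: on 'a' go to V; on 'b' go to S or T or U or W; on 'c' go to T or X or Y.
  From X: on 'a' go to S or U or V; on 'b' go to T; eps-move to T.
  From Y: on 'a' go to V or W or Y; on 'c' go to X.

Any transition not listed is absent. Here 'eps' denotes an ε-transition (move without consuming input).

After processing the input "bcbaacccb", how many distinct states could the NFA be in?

Start: ε-closure({S}) = {S, T, Y}.
Read 'b': {S, T, Y} → {S, T, W, Y}.
Read 'c': {S, T, W, Y} → {T, W, X, Y}.
Read 'b': {T, W, X, Y} → {S, T, U, W, Y}.
Read 'a': {S, T, U, W, Y} → {S, T, U, V, W, X, Y}.
Read 'a': {S, T, U, V, W, X, Y} → {S, T, U, V, W, X, Y}.
Read 'c': {S, T, U, V, W, X, Y} → {S, T, U, W, X, Y}.
Read 'c': {S, T, U, W, X, Y} → {T, U, W, X, Y}.
Read 'c': {T, U, W, X, Y} → {T, U, W, X, Y}.
Read 'b': {T, U, W, X, Y} → {S, T, U, W, Y}.
That set has 5 states.

5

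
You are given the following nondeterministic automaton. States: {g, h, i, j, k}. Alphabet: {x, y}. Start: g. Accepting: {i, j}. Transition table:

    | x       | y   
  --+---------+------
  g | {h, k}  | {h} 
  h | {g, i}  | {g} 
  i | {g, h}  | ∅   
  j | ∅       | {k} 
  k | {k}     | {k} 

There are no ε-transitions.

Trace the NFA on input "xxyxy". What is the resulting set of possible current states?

Start in {g}.
Read 'x': {g} → {h, k}.
Read 'x': {h, k} → {g, i, k}.
Read 'y': {g, i, k} → {h, k}.
Read 'x': {h, k} → {g, i, k}.
Read 'y': {g, i, k} → {h, k}.

{h, k}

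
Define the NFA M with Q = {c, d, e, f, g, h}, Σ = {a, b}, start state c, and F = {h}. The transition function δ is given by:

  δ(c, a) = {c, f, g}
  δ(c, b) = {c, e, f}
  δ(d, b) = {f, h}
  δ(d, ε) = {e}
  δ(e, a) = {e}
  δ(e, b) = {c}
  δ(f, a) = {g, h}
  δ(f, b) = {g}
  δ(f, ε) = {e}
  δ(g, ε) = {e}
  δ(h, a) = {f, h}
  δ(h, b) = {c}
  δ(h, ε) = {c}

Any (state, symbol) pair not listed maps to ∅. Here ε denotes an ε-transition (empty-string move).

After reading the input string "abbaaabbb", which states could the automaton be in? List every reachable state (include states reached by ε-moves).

Start in {c}.
Read 'a': {c} → {c, e, f, g}.
Read 'b': {c, e, f, g} → {c, e, f, g}.
Read 'b': {c, e, f, g} → {c, e, f, g}.
Read 'a': {c, e, f, g} → {c, e, f, g, h}.
Read 'a': {c, e, f, g, h} → {c, e, f, g, h}.
Read 'a': {c, e, f, g, h} → {c, e, f, g, h}.
Read 'b': {c, e, f, g, h} → {c, e, f, g}.
Read 'b': {c, e, f, g} → {c, e, f, g}.
Read 'b': {c, e, f, g} → {c, e, f, g}.

{c, e, f, g}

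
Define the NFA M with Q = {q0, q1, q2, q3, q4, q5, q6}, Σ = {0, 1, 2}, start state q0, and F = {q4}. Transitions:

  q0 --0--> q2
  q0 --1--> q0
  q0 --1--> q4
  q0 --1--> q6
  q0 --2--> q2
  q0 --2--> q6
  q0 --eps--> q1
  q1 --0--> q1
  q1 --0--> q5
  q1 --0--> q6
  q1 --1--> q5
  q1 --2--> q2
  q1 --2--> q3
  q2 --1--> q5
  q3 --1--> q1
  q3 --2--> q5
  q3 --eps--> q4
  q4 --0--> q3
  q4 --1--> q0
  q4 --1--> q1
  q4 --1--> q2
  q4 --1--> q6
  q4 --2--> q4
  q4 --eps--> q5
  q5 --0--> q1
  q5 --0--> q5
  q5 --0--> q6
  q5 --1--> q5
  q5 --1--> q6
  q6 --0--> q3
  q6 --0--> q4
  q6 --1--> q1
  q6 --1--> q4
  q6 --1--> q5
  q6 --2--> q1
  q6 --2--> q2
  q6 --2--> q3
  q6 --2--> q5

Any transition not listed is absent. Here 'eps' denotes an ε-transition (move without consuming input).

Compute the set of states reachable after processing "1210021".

{q0, q1, q2, q5, q6}

Start: ε-closure({q0}) = {q0, q1}.
Read '1': q0→{q0, q4, q6}, q1→{q5}; union {q0, q4, q5, q6}; ε-closure = {q0, q1, q4, q5, q6}.
Read '2': q0→{q2, q6}, q1→{q2, q3}, q4→{q4}, q5→∅, q6→{q1, q2, q3, q5}; now {q1, q2, q3, q4, q5, q6}.
Read '1': q1→{q5}, q2→{q5}, q3→{q1}, q4→{q0, q1, q2, q6}, q5→{q5, q6}, q6→{q1, q4, q5}; now {q0, q1, q2, q4, q5, q6}.
Read '0': q0→{q2}, q1→{q1, q5, q6}, q2→∅, q4→{q3}, q5→{q1, q5, q6}, q6→{q3, q4}; now {q1, q2, q3, q4, q5, q6}.
Read '0': q1→{q1, q5, q6}, q2→∅, q3→∅, q4→{q3}, q5→{q1, q5, q6}, q6→{q3, q4}; now {q1, q3, q4, q5, q6}.
Read '2': q1→{q2, q3}, q3→{q5}, q4→{q4}, q5→∅, q6→{q1, q2, q3, q5}; now {q1, q2, q3, q4, q5}.
Read '1': q1→{q5}, q2→{q5}, q3→{q1}, q4→{q0, q1, q2, q6}, q5→{q5, q6}; now {q0, q1, q2, q5, q6}.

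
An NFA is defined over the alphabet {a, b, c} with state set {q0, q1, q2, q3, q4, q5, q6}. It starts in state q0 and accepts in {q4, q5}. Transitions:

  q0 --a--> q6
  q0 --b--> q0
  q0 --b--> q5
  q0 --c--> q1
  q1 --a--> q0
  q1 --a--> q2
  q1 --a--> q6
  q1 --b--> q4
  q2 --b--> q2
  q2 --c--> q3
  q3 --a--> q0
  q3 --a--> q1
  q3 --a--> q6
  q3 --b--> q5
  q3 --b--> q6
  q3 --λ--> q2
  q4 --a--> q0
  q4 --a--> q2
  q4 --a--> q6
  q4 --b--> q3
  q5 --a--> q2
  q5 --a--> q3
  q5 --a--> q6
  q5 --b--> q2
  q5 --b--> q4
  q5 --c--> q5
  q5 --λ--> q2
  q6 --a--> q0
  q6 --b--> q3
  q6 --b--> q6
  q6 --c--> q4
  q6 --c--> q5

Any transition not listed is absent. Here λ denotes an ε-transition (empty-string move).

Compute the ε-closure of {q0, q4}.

{q0, q4}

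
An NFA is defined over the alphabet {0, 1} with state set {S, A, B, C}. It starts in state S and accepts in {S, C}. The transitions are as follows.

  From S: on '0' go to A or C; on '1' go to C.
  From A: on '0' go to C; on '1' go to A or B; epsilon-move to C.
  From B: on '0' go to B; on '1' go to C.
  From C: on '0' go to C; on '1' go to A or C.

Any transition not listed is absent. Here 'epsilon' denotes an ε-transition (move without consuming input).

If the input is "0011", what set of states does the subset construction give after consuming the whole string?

Start in {S}.
Read '0': S→{A, C}; now {A, C}.
Read '0': A→{C}, C→{C}; now {C}.
Read '1': C→{A, C}; now {A, C}.
Read '1': A→{A, B}, C→{A, C}; now {A, B, C}.

{A, B, C}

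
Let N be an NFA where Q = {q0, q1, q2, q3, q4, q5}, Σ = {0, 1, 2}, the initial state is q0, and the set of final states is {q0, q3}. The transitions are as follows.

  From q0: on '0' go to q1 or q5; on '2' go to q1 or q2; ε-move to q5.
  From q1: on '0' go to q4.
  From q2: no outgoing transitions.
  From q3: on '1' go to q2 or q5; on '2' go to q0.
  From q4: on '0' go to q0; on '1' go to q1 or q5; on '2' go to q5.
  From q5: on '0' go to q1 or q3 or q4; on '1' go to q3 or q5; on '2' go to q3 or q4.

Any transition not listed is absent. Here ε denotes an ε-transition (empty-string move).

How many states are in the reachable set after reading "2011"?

Start: ε-closure({q0}) = {q0, q5}.
Read '2': {q0, q5} → {q1, q2, q3, q4}.
Read '0': {q1, q2, q3, q4} → {q0, q4, q5}.
Read '1': {q0, q4, q5} → {q1, q3, q5}.
Read '1': {q1, q3, q5} → {q2, q3, q5}.
That set has 3 states.

3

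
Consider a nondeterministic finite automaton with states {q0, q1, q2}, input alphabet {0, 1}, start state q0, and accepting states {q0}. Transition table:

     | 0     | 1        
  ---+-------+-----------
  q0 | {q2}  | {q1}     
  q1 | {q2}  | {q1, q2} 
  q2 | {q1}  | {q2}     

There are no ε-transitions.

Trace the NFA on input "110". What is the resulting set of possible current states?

Start in {q0}.
Read '1': q0→{q1}; now {q1}.
Read '1': q1→{q1, q2}; now {q1, q2}.
Read '0': q1→{q2}, q2→{q1}; now {q1, q2}.

{q1, q2}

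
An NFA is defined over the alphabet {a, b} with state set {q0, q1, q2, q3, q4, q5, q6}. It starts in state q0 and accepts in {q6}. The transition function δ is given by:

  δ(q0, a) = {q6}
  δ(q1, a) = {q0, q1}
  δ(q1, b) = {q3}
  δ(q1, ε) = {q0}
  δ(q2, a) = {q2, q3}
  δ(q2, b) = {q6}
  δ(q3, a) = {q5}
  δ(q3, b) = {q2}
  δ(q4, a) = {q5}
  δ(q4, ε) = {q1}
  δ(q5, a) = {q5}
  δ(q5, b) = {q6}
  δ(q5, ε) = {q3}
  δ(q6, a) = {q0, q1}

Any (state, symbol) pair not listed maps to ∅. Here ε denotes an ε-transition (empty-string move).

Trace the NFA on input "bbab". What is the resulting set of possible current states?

Start in {q0}.
Read 'b': q0→∅; now ∅.
The set is empty and remains empty for the remaining 3 symbols.

∅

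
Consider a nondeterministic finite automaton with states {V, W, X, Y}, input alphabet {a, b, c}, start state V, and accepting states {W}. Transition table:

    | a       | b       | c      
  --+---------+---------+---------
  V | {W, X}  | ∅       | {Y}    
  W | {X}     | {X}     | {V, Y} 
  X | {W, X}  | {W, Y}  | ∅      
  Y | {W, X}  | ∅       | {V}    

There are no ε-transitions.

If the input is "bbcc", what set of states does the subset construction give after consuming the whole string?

Start in {V}.
Read 'b': V→∅; now ∅.
The set is empty and remains empty for the remaining 3 symbols.

∅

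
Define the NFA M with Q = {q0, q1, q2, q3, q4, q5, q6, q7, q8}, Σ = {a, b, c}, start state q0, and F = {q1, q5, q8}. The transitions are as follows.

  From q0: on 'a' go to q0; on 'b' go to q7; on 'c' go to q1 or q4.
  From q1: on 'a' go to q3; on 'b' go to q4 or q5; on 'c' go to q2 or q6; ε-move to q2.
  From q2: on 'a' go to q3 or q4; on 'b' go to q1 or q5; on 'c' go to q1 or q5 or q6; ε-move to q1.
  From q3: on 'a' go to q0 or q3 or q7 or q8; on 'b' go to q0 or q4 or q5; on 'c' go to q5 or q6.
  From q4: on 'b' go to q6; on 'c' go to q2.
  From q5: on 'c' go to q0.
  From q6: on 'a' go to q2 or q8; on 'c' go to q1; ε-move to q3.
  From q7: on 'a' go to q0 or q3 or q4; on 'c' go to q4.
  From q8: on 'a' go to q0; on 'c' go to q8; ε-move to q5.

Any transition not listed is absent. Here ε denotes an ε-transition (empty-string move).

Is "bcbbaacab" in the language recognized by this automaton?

Yes

Start in {q0}.
Read 'b': {q0} → {q7}.
Read 'c': {q7} → {q4}.
Read 'b': {q4} → {q3, q6}.
Read 'b': {q3, q6} → {q0, q4, q5}.
Read 'a': {q0, q4, q5} → {q0}.
Read 'a': {q0} → {q0}.
Read 'c': {q0} → {q1, q2, q4}.
Read 'a': {q1, q2, q4} → {q3, q4}.
Read 'b': {q3, q4} → {q0, q3, q4, q5, q6}.
The final set {q0, q3, q4, q5, q6} contains the accepting state q5.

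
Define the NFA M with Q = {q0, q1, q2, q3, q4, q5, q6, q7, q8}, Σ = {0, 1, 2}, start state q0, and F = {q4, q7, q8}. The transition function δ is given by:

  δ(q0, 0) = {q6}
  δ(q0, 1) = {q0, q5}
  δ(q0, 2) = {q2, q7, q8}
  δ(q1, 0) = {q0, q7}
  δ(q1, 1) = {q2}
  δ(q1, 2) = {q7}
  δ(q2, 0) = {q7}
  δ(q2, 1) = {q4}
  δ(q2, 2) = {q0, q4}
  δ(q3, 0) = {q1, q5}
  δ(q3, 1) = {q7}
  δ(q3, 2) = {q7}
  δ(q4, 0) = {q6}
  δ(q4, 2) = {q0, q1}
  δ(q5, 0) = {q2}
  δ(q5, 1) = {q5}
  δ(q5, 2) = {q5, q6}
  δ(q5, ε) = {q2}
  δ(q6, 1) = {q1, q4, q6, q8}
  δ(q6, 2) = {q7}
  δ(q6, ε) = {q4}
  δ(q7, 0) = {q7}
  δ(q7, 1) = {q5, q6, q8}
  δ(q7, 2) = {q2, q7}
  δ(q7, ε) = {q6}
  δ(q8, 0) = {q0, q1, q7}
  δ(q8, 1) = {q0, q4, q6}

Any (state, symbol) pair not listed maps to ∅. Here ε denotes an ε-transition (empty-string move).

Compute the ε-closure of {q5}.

{q2, q5}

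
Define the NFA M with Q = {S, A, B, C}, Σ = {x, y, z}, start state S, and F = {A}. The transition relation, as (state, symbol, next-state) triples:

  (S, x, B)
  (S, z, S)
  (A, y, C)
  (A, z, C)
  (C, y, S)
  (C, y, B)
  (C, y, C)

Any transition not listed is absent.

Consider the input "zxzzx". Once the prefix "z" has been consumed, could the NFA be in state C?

No

Start in {S}.
Read 'z': {S} → {S}.
State C is not in {S}.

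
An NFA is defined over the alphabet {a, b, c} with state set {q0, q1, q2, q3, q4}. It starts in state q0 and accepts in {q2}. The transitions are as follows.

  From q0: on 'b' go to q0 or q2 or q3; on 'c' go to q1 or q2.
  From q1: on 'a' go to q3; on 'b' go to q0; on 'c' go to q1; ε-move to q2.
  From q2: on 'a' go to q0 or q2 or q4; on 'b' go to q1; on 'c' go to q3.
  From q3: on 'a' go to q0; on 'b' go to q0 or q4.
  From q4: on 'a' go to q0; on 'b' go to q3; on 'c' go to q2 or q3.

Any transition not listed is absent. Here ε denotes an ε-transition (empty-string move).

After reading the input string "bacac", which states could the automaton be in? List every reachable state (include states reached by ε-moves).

{q1, q2, q3}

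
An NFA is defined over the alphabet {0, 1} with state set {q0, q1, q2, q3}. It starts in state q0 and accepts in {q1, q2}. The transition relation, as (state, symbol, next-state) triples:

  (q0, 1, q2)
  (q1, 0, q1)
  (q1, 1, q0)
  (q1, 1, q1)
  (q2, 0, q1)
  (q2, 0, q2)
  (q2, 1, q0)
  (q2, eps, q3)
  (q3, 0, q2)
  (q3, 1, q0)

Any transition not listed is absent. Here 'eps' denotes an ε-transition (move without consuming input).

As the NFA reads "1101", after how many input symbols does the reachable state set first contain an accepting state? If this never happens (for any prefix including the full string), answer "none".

1

Start in {q0}.
Read '1': {q0} → {q2, q3}.
None of the earlier sets intersect F, but {q2, q3} does.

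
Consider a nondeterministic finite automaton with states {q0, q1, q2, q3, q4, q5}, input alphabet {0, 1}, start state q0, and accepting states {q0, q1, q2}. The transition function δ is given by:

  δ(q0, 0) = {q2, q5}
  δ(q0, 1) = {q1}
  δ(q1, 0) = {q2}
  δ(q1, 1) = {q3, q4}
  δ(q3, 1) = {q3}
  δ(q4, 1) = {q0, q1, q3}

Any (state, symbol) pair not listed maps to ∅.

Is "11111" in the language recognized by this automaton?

Start in {q0}.
Read '1': {q0} → {q1}.
Read '1': {q1} → {q3, q4}.
Read '1': {q3, q4} → {q0, q1, q3}.
Read '1': {q0, q1, q3} → {q1, q3, q4}.
Read '1': {q1, q3, q4} → {q0, q1, q3, q4}.
The final set {q0, q1, q3, q4} contains the accepting states q0, q1.

Yes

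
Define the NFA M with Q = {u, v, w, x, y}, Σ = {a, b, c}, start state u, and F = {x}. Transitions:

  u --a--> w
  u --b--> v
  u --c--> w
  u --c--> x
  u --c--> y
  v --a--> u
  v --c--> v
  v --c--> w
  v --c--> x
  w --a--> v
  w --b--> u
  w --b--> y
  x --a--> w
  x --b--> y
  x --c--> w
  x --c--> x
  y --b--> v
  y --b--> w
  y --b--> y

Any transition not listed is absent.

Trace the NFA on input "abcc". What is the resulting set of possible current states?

Start in {u}.
Read 'a': {u} → {w}.
Read 'b': {w} → {u, y}.
Read 'c': {u, y} → {w, x, y}.
Read 'c': {w, x, y} → {w, x}.

{w, x}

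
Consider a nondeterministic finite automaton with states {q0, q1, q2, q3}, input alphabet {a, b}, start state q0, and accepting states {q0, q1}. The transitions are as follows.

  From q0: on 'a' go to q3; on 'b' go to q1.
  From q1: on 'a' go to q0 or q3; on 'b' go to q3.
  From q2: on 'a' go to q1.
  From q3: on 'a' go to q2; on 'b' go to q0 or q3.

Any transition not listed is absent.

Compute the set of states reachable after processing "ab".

{q0, q3}

Start in {q0}.
Read 'a': {q0} → {q3}.
Read 'b': {q3} → {q0, q3}.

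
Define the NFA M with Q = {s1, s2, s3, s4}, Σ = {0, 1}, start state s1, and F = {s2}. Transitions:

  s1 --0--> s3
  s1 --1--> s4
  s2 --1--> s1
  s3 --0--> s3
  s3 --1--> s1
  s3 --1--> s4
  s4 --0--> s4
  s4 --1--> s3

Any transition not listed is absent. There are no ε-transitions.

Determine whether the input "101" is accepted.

No

Start in {s1}.
Read '1': {s1} → {s4}.
Read '0': {s4} → {s4}.
Read '1': {s4} → {s3}.
The final set {s3} contains no accepting state.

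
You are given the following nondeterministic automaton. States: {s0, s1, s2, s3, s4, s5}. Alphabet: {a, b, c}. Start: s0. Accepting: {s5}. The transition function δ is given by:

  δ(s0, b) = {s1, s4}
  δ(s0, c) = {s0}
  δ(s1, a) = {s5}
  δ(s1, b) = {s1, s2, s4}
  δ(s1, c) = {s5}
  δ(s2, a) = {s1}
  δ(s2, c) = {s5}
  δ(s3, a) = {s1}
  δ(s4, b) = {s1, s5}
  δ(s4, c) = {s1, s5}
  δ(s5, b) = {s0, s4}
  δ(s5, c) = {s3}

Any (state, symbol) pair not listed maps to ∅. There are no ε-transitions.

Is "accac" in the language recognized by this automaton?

Start in {s0}.
Read 'a': s0→∅; now ∅.
The set is empty and remains empty for the remaining 4 symbols.
The final set ∅ contains no accepting state.

No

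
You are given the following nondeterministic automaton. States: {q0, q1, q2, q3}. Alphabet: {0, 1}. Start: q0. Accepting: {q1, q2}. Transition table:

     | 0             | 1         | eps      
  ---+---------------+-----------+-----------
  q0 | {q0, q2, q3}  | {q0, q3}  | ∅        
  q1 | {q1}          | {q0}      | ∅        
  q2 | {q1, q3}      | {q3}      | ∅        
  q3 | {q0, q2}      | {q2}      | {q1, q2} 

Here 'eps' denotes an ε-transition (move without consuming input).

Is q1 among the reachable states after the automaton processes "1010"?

Start in {q0}.
Read '1': {q0} → {q0, q1, q2, q3}.
Read '0': {q0, q1, q2, q3} → {q0, q1, q2, q3}.
Read '1': {q0, q1, q2, q3} → {q0, q1, q2, q3}.
Read '0': {q0, q1, q2, q3} → {q0, q1, q2, q3}.
State q1 is in {q0, q1, q2, q3}.

Yes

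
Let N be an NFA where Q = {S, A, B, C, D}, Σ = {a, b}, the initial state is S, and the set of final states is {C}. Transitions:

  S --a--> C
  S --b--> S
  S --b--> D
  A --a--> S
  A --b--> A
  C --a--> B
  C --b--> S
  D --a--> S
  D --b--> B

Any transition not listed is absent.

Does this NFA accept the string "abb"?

No

Start in {S}.
Read 'a': S→{C}; now {C}.
Read 'b': C→{S}; now {S}.
Read 'b': S→{S, D}; now {S, D}.
The final set {S, D} contains no accepting state.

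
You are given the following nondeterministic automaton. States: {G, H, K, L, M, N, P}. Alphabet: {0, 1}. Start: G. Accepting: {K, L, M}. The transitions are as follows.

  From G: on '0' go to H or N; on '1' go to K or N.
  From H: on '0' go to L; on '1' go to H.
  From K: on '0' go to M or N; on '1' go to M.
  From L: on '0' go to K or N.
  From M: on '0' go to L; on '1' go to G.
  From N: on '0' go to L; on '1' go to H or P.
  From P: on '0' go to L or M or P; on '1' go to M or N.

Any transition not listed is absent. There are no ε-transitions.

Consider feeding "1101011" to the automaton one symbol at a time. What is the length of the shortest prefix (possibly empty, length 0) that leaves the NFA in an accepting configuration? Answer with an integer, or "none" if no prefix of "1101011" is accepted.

1

Start in {G}.
Read '1': {G} → {K, N}.
None of the earlier sets intersect F, but {K, N} does.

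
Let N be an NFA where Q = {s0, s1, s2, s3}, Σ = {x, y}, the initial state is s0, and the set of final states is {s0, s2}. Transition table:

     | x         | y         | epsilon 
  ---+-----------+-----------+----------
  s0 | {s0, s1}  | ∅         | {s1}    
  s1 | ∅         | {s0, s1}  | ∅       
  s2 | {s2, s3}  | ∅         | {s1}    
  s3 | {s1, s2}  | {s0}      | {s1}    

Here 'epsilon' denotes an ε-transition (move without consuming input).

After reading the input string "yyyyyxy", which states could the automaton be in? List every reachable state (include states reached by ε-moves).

{s0, s1}

Start: ε-closure({s0}) = {s0, s1}.
Read 'y': s0→∅, s1→{s0, s1}; now {s0, s1}.
Read 'y': s0→∅, s1→{s0, s1}; now {s0, s1}.
Read 'y': s0→∅, s1→{s0, s1}; now {s0, s1}.
Read 'y': s0→∅, s1→{s0, s1}; now {s0, s1}.
Read 'y': s0→∅, s1→{s0, s1}; now {s0, s1}.
Read 'x': s0→{s0, s1}, s1→∅; now {s0, s1}.
Read 'y': s0→∅, s1→{s0, s1}; now {s0, s1}.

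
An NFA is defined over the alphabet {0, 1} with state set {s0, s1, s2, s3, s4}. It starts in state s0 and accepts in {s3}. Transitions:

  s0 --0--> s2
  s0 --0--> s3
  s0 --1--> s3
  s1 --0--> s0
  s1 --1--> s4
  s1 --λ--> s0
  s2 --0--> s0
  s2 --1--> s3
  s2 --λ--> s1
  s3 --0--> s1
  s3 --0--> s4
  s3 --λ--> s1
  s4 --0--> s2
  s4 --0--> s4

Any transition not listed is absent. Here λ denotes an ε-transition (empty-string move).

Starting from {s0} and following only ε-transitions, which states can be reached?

Begin with {s0}.
No ε-moves leave this set, so the closure equals the set itself.

{s0}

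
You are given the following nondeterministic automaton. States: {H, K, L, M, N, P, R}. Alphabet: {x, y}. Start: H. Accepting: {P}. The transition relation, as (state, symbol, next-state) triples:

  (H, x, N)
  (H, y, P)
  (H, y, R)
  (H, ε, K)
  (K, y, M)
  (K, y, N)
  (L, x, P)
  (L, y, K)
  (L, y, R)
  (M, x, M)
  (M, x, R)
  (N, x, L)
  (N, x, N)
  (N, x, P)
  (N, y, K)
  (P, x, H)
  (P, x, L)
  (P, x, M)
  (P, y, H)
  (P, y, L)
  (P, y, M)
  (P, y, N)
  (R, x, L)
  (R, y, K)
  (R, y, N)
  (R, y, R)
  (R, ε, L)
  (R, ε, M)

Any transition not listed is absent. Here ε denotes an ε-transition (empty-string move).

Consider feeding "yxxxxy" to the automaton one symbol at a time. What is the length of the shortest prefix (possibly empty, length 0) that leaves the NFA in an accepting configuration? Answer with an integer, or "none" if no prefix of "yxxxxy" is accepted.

1

Start: ε-closure({H}) = {H, K}.
Read 'y': {H, K} → {L, M, N, P, R}.
None of the earlier sets intersect F, but {L, M, N, P, R} does.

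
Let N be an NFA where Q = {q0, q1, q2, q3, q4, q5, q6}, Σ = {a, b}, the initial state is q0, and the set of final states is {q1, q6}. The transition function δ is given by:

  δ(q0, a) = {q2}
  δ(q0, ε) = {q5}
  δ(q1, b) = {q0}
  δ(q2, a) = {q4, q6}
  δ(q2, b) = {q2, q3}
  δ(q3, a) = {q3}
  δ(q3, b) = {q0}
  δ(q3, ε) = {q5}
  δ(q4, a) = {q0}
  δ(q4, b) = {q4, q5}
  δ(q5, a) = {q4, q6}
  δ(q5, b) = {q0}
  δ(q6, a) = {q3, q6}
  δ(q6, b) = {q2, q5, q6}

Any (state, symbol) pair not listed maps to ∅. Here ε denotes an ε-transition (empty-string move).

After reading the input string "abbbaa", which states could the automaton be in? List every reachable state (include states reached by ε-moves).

{q0, q2, q3, q4, q5, q6}

Start: ε-closure({q0}) = {q0, q5}.
Read 'a': {q0, q5} → {q2, q4, q6}.
Read 'b': {q2, q4, q6} → {q2, q3, q4, q5, q6}.
Read 'b': {q2, q3, q4, q5, q6} → {q0, q2, q3, q4, q5, q6}.
Read 'b': {q0, q2, q3, q4, q5, q6} → {q0, q2, q3, q4, q5, q6}.
Read 'a': {q0, q2, q3, q4, q5, q6} → {q0, q2, q3, q4, q5, q6}.
Read 'a': {q0, q2, q3, q4, q5, q6} → {q0, q2, q3, q4, q5, q6}.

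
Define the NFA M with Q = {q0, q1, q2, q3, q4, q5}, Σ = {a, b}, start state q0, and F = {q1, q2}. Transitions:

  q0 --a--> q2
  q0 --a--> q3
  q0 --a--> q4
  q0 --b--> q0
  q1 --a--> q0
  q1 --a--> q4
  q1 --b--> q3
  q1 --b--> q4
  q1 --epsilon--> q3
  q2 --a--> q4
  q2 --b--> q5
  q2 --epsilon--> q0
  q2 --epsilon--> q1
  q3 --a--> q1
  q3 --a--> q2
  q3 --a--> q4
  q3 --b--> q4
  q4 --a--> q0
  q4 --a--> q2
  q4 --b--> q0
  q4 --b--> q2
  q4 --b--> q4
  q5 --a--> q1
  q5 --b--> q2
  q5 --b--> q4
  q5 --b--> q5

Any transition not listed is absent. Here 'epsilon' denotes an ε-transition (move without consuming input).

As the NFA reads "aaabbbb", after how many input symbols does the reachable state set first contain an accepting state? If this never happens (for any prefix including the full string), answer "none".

Start in {q0}.
Read 'a': {q0} → {q0, q1, q2, q3, q4}.
None of the earlier sets intersect F, but {q0, q1, q2, q3, q4} does.

1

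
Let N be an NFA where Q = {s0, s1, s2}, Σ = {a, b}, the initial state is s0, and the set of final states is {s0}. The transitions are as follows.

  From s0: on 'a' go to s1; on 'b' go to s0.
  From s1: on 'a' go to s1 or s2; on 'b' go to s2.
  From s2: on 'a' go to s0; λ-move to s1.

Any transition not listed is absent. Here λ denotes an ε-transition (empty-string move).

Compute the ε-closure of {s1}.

Begin with {s1}.
No ε-moves leave this set, so the closure equals the set itself.

{s1}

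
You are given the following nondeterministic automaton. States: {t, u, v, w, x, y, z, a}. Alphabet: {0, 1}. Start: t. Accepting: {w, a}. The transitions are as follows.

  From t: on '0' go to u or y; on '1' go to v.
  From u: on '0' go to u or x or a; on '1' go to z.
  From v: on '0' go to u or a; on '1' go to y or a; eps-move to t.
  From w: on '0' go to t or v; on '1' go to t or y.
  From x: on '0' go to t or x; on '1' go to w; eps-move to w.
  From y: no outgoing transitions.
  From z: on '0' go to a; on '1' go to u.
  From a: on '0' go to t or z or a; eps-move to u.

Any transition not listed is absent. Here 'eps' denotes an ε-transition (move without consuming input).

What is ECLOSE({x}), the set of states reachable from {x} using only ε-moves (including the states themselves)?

{w, x}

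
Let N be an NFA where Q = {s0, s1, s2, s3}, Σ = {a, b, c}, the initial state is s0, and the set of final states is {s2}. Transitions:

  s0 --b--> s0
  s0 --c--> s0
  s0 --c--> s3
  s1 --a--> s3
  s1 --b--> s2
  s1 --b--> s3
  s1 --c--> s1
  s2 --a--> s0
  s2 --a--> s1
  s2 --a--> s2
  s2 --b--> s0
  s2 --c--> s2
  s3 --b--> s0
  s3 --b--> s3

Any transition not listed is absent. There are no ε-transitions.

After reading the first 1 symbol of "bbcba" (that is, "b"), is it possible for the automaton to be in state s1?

No

Start in {s0}.
Read 'b': {s0} → {s0}.
State s1 is not in {s0}.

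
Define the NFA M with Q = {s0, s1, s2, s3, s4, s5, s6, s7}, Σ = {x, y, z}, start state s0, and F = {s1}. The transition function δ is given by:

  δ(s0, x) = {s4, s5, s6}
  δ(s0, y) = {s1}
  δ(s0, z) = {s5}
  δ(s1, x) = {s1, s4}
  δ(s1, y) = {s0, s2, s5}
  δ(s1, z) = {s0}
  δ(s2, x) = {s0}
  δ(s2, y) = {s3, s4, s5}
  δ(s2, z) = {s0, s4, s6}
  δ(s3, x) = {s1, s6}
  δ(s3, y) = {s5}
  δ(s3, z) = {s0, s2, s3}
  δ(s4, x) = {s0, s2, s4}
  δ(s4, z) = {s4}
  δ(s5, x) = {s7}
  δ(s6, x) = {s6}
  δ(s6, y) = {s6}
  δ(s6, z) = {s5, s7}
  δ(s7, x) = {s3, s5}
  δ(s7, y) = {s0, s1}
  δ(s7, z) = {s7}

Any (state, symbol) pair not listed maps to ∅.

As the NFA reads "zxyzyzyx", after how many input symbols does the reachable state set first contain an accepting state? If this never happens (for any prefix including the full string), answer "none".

Start in {s0}.
Read 'z': s0→{s5}; now {s5}.
Read 'x': s5→{s7}; now {s7}.
Read 'y': s7→{s0, s1}; now {s0, s1}.
None of the earlier sets intersect F, but {s0, s1} does.

3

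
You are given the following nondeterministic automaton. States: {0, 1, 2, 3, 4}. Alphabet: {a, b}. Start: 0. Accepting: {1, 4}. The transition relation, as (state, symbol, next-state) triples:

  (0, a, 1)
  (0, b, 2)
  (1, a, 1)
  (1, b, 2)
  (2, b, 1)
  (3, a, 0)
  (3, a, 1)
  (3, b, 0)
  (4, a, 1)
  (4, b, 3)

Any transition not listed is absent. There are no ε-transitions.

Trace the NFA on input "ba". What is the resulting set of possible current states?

∅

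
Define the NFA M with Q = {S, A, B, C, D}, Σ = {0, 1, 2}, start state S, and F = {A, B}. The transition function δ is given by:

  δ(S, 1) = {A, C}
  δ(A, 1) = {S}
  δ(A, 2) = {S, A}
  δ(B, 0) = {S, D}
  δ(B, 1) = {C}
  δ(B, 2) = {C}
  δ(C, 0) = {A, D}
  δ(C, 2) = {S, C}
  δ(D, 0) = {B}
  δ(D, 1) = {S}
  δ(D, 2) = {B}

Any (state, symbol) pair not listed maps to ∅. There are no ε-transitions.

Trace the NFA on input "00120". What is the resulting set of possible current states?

Start in {S}.
Read '0': {S} → ∅.
The set is empty and remains empty for the remaining 4 symbols.

∅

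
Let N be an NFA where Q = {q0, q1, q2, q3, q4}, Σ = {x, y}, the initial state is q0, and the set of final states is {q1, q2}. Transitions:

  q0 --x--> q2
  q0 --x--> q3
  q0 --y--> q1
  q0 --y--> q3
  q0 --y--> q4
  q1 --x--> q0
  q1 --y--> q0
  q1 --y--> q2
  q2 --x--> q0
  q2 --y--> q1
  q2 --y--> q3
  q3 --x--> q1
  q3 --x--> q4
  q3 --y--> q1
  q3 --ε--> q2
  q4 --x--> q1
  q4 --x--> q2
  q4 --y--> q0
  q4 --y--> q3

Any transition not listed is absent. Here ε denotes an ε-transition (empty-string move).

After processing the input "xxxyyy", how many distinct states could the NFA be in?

5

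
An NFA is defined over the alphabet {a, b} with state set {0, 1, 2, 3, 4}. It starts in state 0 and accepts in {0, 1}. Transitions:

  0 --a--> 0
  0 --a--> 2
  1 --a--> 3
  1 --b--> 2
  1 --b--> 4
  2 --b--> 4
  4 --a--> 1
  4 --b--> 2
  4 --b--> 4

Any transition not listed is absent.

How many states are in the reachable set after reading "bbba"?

0

Start in {0}.
Read 'b': 0→∅; now ∅.
The set is empty and remains empty for the remaining 3 symbols.
That set has 0 states.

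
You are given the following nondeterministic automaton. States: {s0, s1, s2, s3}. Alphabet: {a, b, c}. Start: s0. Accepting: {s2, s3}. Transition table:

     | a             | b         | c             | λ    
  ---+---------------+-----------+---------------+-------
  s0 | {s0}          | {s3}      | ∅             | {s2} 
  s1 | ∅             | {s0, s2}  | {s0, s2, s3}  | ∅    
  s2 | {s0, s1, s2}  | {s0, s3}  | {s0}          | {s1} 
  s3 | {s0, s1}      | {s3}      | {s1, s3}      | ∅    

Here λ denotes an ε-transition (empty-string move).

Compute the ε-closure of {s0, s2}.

Begin with {s0, s2}.
ε-move s2 → s1; add s1.

{s0, s1, s2}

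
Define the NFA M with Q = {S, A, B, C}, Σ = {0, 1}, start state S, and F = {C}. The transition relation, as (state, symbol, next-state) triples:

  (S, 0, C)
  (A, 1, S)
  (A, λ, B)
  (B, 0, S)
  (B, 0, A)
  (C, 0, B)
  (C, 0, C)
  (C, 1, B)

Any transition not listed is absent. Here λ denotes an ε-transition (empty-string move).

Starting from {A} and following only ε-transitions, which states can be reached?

Begin with {A}.
ε-move A → B; add B.

{A, B}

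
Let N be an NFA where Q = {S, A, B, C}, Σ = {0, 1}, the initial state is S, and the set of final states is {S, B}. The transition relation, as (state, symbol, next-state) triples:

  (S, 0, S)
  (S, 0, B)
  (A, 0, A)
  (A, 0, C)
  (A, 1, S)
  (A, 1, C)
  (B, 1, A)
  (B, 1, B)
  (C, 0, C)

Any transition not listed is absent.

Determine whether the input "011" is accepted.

Start in {S}.
Read '0': {S} → {S, B}.
Read '1': {S, B} → {A, B}.
Read '1': {A, B} → {S, A, B, C}.
The final set {S, A, B, C} contains the accepting states S, B.

Yes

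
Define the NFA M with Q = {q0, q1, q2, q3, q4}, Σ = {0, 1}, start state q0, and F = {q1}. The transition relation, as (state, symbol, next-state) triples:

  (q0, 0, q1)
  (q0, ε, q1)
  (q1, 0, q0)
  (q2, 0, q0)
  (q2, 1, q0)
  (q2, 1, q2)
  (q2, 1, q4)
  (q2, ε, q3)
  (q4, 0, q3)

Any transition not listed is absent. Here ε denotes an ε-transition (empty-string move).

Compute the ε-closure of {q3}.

Begin with {q3}.
No ε-moves leave this set, so the closure equals the set itself.

{q3}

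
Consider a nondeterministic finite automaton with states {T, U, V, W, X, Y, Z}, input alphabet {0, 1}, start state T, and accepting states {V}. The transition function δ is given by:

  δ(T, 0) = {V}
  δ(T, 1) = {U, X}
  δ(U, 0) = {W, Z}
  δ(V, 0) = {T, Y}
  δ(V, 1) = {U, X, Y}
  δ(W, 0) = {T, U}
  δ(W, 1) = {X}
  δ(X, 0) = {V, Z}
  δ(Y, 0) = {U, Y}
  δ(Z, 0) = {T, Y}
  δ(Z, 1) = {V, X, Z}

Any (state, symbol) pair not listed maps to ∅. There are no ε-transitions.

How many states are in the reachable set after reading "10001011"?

5

Start in {T}.
Read '1': T→{U, X}; now {U, X}.
Read '0': U→{W, Z}, X→{V, Z}; now {V, W, Z}.
Read '0': V→{T, Y}, W→{T, U}, Z→{T, Y}; now {T, U, Y}.
Read '0': T→{V}, U→{W, Z}, Y→{U, Y}; now {U, V, W, Y, Z}.
Read '1': U→∅, V→{U, X, Y}, W→{X}, Y→∅, Z→{V, X, Z}; now {U, V, X, Y, Z}.
Read '0': U→{W, Z}, V→{T, Y}, X→{V, Z}, Y→{U, Y}, Z→{T, Y}; now {T, U, V, W, Y, Z}.
Read '1': T→{U, X}, U→∅, V→{U, X, Y}, W→{X}, Y→∅, Z→{V, X, Z}; now {U, V, X, Y, Z}.
Read '1': U→∅, V→{U, X, Y}, X→∅, Y→∅, Z→{V, X, Z}; now {U, V, X, Y, Z}.
That set has 5 states.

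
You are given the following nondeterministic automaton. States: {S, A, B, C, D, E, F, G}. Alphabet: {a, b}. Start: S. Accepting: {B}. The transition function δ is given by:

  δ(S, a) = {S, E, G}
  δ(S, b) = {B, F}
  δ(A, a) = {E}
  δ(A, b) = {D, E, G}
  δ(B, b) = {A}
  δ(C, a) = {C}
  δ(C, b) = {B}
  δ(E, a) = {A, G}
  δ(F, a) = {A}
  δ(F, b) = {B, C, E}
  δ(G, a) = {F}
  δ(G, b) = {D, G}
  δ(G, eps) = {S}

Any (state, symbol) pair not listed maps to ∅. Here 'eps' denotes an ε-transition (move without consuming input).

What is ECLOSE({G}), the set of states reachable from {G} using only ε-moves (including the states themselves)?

{S, G}

Begin with {G}.
ε-move G → S; add S.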